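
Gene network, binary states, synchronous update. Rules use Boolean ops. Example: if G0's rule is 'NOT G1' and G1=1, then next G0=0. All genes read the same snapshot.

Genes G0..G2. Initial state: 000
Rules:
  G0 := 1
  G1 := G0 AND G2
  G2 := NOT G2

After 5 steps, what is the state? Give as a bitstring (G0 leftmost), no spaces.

Step 1: G0=1(const) G1=G0&G2=0&0=0 G2=NOT G2=NOT 0=1 -> 101
Step 2: G0=1(const) G1=G0&G2=1&1=1 G2=NOT G2=NOT 1=0 -> 110
Step 3: G0=1(const) G1=G0&G2=1&0=0 G2=NOT G2=NOT 0=1 -> 101
Step 4: G0=1(const) G1=G0&G2=1&1=1 G2=NOT G2=NOT 1=0 -> 110
Step 5: G0=1(const) G1=G0&G2=1&0=0 G2=NOT G2=NOT 0=1 -> 101

101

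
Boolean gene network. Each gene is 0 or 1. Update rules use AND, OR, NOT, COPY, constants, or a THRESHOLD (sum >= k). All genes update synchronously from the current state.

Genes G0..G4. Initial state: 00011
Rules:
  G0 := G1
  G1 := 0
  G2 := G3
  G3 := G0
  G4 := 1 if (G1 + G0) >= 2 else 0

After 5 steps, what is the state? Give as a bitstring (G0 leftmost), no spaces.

Step 1: G0=G1=0 G1=0(const) G2=G3=1 G3=G0=0 G4=(0+0>=2)=0 -> 00100
Step 2: G0=G1=0 G1=0(const) G2=G3=0 G3=G0=0 G4=(0+0>=2)=0 -> 00000
Step 3: G0=G1=0 G1=0(const) G2=G3=0 G3=G0=0 G4=(0+0>=2)=0 -> 00000
Step 4: G0=G1=0 G1=0(const) G2=G3=0 G3=G0=0 G4=(0+0>=2)=0 -> 00000
Step 5: G0=G1=0 G1=0(const) G2=G3=0 G3=G0=0 G4=(0+0>=2)=0 -> 00000

00000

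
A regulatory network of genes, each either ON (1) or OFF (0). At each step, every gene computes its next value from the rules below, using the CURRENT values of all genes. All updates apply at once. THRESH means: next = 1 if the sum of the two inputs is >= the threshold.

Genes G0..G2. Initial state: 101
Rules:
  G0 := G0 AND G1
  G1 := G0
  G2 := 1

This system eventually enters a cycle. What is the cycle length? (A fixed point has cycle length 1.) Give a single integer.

Answer: 1

Derivation:
Step 0: 101
Step 1: G0=G0&G1=1&0=0 G1=G0=1 G2=1(const) -> 011
Step 2: G0=G0&G1=0&1=0 G1=G0=0 G2=1(const) -> 001
Step 3: G0=G0&G1=0&0=0 G1=G0=0 G2=1(const) -> 001
State from step 3 equals state from step 2 -> cycle length 1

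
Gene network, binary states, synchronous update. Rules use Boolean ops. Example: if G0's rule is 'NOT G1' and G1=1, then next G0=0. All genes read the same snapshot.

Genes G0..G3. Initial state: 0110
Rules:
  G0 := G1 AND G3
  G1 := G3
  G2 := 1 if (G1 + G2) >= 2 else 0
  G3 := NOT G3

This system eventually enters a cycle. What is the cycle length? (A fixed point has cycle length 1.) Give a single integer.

Answer: 2

Derivation:
Step 0: 0110
Step 1: G0=G1&G3=1&0=0 G1=G3=0 G2=(1+1>=2)=1 G3=NOT G3=NOT 0=1 -> 0011
Step 2: G0=G1&G3=0&1=0 G1=G3=1 G2=(0+1>=2)=0 G3=NOT G3=NOT 1=0 -> 0100
Step 3: G0=G1&G3=1&0=0 G1=G3=0 G2=(1+0>=2)=0 G3=NOT G3=NOT 0=1 -> 0001
Step 4: G0=G1&G3=0&1=0 G1=G3=1 G2=(0+0>=2)=0 G3=NOT G3=NOT 1=0 -> 0100
State from step 4 equals state from step 2 -> cycle length 2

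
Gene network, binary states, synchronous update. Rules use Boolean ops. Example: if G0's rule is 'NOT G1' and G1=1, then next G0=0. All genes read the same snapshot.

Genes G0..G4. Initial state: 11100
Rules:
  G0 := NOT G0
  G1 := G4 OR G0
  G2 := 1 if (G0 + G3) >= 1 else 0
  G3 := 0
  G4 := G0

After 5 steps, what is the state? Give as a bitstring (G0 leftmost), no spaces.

Step 1: G0=NOT G0=NOT 1=0 G1=G4|G0=0|1=1 G2=(1+0>=1)=1 G3=0(const) G4=G0=1 -> 01101
Step 2: G0=NOT G0=NOT 0=1 G1=G4|G0=1|0=1 G2=(0+0>=1)=0 G3=0(const) G4=G0=0 -> 11000
Step 3: G0=NOT G0=NOT 1=0 G1=G4|G0=0|1=1 G2=(1+0>=1)=1 G3=0(const) G4=G0=1 -> 01101
Step 4: G0=NOT G0=NOT 0=1 G1=G4|G0=1|0=1 G2=(0+0>=1)=0 G3=0(const) G4=G0=0 -> 11000
Step 5: G0=NOT G0=NOT 1=0 G1=G4|G0=0|1=1 G2=(1+0>=1)=1 G3=0(const) G4=G0=1 -> 01101

01101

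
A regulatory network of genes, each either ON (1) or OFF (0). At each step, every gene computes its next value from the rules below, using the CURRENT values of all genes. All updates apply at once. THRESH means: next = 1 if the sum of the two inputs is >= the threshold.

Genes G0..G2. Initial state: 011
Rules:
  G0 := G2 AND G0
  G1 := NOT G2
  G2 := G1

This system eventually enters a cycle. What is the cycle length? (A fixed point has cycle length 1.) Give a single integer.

Answer: 4

Derivation:
Step 0: 011
Step 1: G0=G2&G0=1&0=0 G1=NOT G2=NOT 1=0 G2=G1=1 -> 001
Step 2: G0=G2&G0=1&0=0 G1=NOT G2=NOT 1=0 G2=G1=0 -> 000
Step 3: G0=G2&G0=0&0=0 G1=NOT G2=NOT 0=1 G2=G1=0 -> 010
Step 4: G0=G2&G0=0&0=0 G1=NOT G2=NOT 0=1 G2=G1=1 -> 011
State from step 4 equals state from step 0 -> cycle length 4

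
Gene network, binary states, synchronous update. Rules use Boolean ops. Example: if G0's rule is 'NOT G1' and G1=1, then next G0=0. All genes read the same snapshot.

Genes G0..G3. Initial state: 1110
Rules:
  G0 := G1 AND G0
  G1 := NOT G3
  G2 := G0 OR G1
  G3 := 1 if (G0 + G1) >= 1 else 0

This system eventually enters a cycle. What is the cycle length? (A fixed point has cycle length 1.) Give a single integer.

Step 0: 1110
Step 1: G0=G1&G0=1&1=1 G1=NOT G3=NOT 0=1 G2=G0|G1=1|1=1 G3=(1+1>=1)=1 -> 1111
Step 2: G0=G1&G0=1&1=1 G1=NOT G3=NOT 1=0 G2=G0|G1=1|1=1 G3=(1+1>=1)=1 -> 1011
Step 3: G0=G1&G0=0&1=0 G1=NOT G3=NOT 1=0 G2=G0|G1=1|0=1 G3=(1+0>=1)=1 -> 0011
Step 4: G0=G1&G0=0&0=0 G1=NOT G3=NOT 1=0 G2=G0|G1=0|0=0 G3=(0+0>=1)=0 -> 0000
Step 5: G0=G1&G0=0&0=0 G1=NOT G3=NOT 0=1 G2=G0|G1=0|0=0 G3=(0+0>=1)=0 -> 0100
Step 6: G0=G1&G0=1&0=0 G1=NOT G3=NOT 0=1 G2=G0|G1=0|1=1 G3=(0+1>=1)=1 -> 0111
Step 7: G0=G1&G0=1&0=0 G1=NOT G3=NOT 1=0 G2=G0|G1=0|1=1 G3=(0+1>=1)=1 -> 0011
State from step 7 equals state from step 3 -> cycle length 4

Answer: 4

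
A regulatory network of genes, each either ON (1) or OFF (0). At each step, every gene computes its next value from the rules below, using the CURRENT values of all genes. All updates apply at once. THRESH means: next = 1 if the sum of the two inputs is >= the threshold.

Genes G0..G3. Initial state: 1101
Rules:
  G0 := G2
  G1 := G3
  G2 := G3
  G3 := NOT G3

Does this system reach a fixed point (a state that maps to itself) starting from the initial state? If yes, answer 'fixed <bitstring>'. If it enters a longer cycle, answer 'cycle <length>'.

Answer: cycle 2

Derivation:
Step 0: 1101
Step 1: G0=G2=0 G1=G3=1 G2=G3=1 G3=NOT G3=NOT 1=0 -> 0110
Step 2: G0=G2=1 G1=G3=0 G2=G3=0 G3=NOT G3=NOT 0=1 -> 1001
Step 3: G0=G2=0 G1=G3=1 G2=G3=1 G3=NOT G3=NOT 1=0 -> 0110
Cycle of length 2 starting at step 1 -> no fixed point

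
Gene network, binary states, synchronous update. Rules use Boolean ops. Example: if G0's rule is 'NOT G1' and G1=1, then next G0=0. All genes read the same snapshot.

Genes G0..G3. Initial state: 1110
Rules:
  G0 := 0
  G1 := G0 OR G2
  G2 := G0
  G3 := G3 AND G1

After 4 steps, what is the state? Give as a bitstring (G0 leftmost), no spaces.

Step 1: G0=0(const) G1=G0|G2=1|1=1 G2=G0=1 G3=G3&G1=0&1=0 -> 0110
Step 2: G0=0(const) G1=G0|G2=0|1=1 G2=G0=0 G3=G3&G1=0&1=0 -> 0100
Step 3: G0=0(const) G1=G0|G2=0|0=0 G2=G0=0 G3=G3&G1=0&1=0 -> 0000
Step 4: G0=0(const) G1=G0|G2=0|0=0 G2=G0=0 G3=G3&G1=0&0=0 -> 0000

0000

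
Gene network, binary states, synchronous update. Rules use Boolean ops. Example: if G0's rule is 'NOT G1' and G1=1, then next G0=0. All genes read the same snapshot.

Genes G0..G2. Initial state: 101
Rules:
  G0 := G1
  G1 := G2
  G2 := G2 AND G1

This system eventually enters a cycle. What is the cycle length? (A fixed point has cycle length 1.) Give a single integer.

Step 0: 101
Step 1: G0=G1=0 G1=G2=1 G2=G2&G1=1&0=0 -> 010
Step 2: G0=G1=1 G1=G2=0 G2=G2&G1=0&1=0 -> 100
Step 3: G0=G1=0 G1=G2=0 G2=G2&G1=0&0=0 -> 000
Step 4: G0=G1=0 G1=G2=0 G2=G2&G1=0&0=0 -> 000
State from step 4 equals state from step 3 -> cycle length 1

Answer: 1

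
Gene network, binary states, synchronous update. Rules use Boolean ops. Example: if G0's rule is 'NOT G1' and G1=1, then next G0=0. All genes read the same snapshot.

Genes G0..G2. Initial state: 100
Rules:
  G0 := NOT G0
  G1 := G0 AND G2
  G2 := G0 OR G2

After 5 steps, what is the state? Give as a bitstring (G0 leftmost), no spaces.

Step 1: G0=NOT G0=NOT 1=0 G1=G0&G2=1&0=0 G2=G0|G2=1|0=1 -> 001
Step 2: G0=NOT G0=NOT 0=1 G1=G0&G2=0&1=0 G2=G0|G2=0|1=1 -> 101
Step 3: G0=NOT G0=NOT 1=0 G1=G0&G2=1&1=1 G2=G0|G2=1|1=1 -> 011
Step 4: G0=NOT G0=NOT 0=1 G1=G0&G2=0&1=0 G2=G0|G2=0|1=1 -> 101
Step 5: G0=NOT G0=NOT 1=0 G1=G0&G2=1&1=1 G2=G0|G2=1|1=1 -> 011

011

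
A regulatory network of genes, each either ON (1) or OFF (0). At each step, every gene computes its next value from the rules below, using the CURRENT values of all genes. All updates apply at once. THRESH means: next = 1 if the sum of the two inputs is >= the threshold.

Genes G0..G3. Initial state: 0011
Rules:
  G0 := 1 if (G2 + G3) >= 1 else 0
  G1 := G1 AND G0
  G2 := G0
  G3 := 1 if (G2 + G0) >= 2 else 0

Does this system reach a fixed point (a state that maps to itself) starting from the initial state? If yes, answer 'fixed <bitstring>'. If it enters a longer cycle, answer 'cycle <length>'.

Answer: cycle 2

Derivation:
Step 0: 0011
Step 1: G0=(1+1>=1)=1 G1=G1&G0=0&0=0 G2=G0=0 G3=(1+0>=2)=0 -> 1000
Step 2: G0=(0+0>=1)=0 G1=G1&G0=0&1=0 G2=G0=1 G3=(0+1>=2)=0 -> 0010
Step 3: G0=(1+0>=1)=1 G1=G1&G0=0&0=0 G2=G0=0 G3=(1+0>=2)=0 -> 1000
Cycle of length 2 starting at step 1 -> no fixed point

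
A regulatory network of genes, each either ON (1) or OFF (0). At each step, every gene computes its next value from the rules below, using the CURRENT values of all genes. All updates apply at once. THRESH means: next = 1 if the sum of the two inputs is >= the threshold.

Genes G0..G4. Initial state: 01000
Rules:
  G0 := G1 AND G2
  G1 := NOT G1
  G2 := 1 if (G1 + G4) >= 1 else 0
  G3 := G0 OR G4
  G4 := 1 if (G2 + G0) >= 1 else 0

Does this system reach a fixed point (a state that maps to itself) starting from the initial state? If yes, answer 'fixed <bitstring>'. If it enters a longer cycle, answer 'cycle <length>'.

Answer: cycle 2

Derivation:
Step 0: 01000
Step 1: G0=G1&G2=1&0=0 G1=NOT G1=NOT 1=0 G2=(1+0>=1)=1 G3=G0|G4=0|0=0 G4=(0+0>=1)=0 -> 00100
Step 2: G0=G1&G2=0&1=0 G1=NOT G1=NOT 0=1 G2=(0+0>=1)=0 G3=G0|G4=0|0=0 G4=(1+0>=1)=1 -> 01001
Step 3: G0=G1&G2=1&0=0 G1=NOT G1=NOT 1=0 G2=(1+1>=1)=1 G3=G0|G4=0|1=1 G4=(0+0>=1)=0 -> 00110
Step 4: G0=G1&G2=0&1=0 G1=NOT G1=NOT 0=1 G2=(0+0>=1)=0 G3=G0|G4=0|0=0 G4=(1+0>=1)=1 -> 01001
Cycle of length 2 starting at step 2 -> no fixed point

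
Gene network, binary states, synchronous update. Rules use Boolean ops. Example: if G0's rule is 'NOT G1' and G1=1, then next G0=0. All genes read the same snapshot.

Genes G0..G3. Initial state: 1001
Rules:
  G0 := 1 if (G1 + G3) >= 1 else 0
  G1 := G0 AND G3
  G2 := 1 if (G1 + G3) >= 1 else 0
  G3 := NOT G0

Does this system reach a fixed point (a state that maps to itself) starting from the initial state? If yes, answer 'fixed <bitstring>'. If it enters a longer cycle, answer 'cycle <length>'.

Step 0: 1001
Step 1: G0=(0+1>=1)=1 G1=G0&G3=1&1=1 G2=(0+1>=1)=1 G3=NOT G0=NOT 1=0 -> 1110
Step 2: G0=(1+0>=1)=1 G1=G0&G3=1&0=0 G2=(1+0>=1)=1 G3=NOT G0=NOT 1=0 -> 1010
Step 3: G0=(0+0>=1)=0 G1=G0&G3=1&0=0 G2=(0+0>=1)=0 G3=NOT G0=NOT 1=0 -> 0000
Step 4: G0=(0+0>=1)=0 G1=G0&G3=0&0=0 G2=(0+0>=1)=0 G3=NOT G0=NOT 0=1 -> 0001
Step 5: G0=(0+1>=1)=1 G1=G0&G3=0&1=0 G2=(0+1>=1)=1 G3=NOT G0=NOT 0=1 -> 1011
Step 6: G0=(0+1>=1)=1 G1=G0&G3=1&1=1 G2=(0+1>=1)=1 G3=NOT G0=NOT 1=0 -> 1110
Cycle of length 5 starting at step 1 -> no fixed point

Answer: cycle 5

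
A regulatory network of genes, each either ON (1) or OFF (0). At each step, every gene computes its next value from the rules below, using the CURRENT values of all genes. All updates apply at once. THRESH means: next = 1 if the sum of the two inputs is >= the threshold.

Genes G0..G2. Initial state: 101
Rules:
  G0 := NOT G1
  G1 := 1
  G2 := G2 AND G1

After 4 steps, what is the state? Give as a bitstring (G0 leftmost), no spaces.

Step 1: G0=NOT G1=NOT 0=1 G1=1(const) G2=G2&G1=1&0=0 -> 110
Step 2: G0=NOT G1=NOT 1=0 G1=1(const) G2=G2&G1=0&1=0 -> 010
Step 3: G0=NOT G1=NOT 1=0 G1=1(const) G2=G2&G1=0&1=0 -> 010
Step 4: G0=NOT G1=NOT 1=0 G1=1(const) G2=G2&G1=0&1=0 -> 010

010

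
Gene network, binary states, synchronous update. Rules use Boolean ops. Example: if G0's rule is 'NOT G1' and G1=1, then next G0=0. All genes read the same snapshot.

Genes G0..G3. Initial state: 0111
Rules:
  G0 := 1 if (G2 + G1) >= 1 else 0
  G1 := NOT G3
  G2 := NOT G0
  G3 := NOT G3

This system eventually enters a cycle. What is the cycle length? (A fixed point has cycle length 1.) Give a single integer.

Step 0: 0111
Step 1: G0=(1+1>=1)=1 G1=NOT G3=NOT 1=0 G2=NOT G0=NOT 0=1 G3=NOT G3=NOT 1=0 -> 1010
Step 2: G0=(1+0>=1)=1 G1=NOT G3=NOT 0=1 G2=NOT G0=NOT 1=0 G3=NOT G3=NOT 0=1 -> 1101
Step 3: G0=(0+1>=1)=1 G1=NOT G3=NOT 1=0 G2=NOT G0=NOT 1=0 G3=NOT G3=NOT 1=0 -> 1000
Step 4: G0=(0+0>=1)=0 G1=NOT G3=NOT 0=1 G2=NOT G0=NOT 1=0 G3=NOT G3=NOT 0=1 -> 0101
Step 5: G0=(0+1>=1)=1 G1=NOT G3=NOT 1=0 G2=NOT G0=NOT 0=1 G3=NOT G3=NOT 1=0 -> 1010
State from step 5 equals state from step 1 -> cycle length 4

Answer: 4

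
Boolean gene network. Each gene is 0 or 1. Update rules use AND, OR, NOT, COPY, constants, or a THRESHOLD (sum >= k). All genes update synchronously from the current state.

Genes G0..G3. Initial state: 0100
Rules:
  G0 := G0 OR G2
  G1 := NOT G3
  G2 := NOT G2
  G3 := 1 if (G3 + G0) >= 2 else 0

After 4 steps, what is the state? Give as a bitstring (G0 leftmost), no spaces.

Step 1: G0=G0|G2=0|0=0 G1=NOT G3=NOT 0=1 G2=NOT G2=NOT 0=1 G3=(0+0>=2)=0 -> 0110
Step 2: G0=G0|G2=0|1=1 G1=NOT G3=NOT 0=1 G2=NOT G2=NOT 1=0 G3=(0+0>=2)=0 -> 1100
Step 3: G0=G0|G2=1|0=1 G1=NOT G3=NOT 0=1 G2=NOT G2=NOT 0=1 G3=(0+1>=2)=0 -> 1110
Step 4: G0=G0|G2=1|1=1 G1=NOT G3=NOT 0=1 G2=NOT G2=NOT 1=0 G3=(0+1>=2)=0 -> 1100

1100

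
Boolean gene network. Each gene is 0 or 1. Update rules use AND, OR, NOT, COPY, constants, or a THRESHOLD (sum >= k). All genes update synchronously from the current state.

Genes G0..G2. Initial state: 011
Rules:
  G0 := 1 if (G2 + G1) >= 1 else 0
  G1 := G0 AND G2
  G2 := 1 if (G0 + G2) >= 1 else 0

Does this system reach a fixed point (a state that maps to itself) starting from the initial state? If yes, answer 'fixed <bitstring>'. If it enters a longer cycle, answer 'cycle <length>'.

Step 0: 011
Step 1: G0=(1+1>=1)=1 G1=G0&G2=0&1=0 G2=(0+1>=1)=1 -> 101
Step 2: G0=(1+0>=1)=1 G1=G0&G2=1&1=1 G2=(1+1>=1)=1 -> 111
Step 3: G0=(1+1>=1)=1 G1=G0&G2=1&1=1 G2=(1+1>=1)=1 -> 111
Fixed point reached at step 2: 111

Answer: fixed 111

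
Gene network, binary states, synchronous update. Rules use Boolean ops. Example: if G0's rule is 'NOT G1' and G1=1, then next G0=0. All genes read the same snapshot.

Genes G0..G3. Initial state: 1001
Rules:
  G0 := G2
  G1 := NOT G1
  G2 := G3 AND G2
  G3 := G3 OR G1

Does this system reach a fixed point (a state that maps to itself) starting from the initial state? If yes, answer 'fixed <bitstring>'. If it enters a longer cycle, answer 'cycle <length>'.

Answer: cycle 2

Derivation:
Step 0: 1001
Step 1: G0=G2=0 G1=NOT G1=NOT 0=1 G2=G3&G2=1&0=0 G3=G3|G1=1|0=1 -> 0101
Step 2: G0=G2=0 G1=NOT G1=NOT 1=0 G2=G3&G2=1&0=0 G3=G3|G1=1|1=1 -> 0001
Step 3: G0=G2=0 G1=NOT G1=NOT 0=1 G2=G3&G2=1&0=0 G3=G3|G1=1|0=1 -> 0101
Cycle of length 2 starting at step 1 -> no fixed point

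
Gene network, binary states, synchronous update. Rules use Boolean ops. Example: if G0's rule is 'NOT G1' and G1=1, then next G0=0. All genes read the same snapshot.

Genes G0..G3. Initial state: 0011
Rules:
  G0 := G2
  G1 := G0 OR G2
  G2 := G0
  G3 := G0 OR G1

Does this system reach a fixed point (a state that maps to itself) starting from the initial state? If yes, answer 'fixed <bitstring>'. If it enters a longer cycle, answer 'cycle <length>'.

Step 0: 0011
Step 1: G0=G2=1 G1=G0|G2=0|1=1 G2=G0=0 G3=G0|G1=0|0=0 -> 1100
Step 2: G0=G2=0 G1=G0|G2=1|0=1 G2=G0=1 G3=G0|G1=1|1=1 -> 0111
Step 3: G0=G2=1 G1=G0|G2=0|1=1 G2=G0=0 G3=G0|G1=0|1=1 -> 1101
Step 4: G0=G2=0 G1=G0|G2=1|0=1 G2=G0=1 G3=G0|G1=1|1=1 -> 0111
Cycle of length 2 starting at step 2 -> no fixed point

Answer: cycle 2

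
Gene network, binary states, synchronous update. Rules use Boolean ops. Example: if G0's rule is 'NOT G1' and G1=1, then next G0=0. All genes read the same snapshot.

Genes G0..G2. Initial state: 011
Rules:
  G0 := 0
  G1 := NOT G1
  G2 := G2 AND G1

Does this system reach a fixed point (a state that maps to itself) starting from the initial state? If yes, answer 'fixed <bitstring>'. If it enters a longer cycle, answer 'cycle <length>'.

Step 0: 011
Step 1: G0=0(const) G1=NOT G1=NOT 1=0 G2=G2&G1=1&1=1 -> 001
Step 2: G0=0(const) G1=NOT G1=NOT 0=1 G2=G2&G1=1&0=0 -> 010
Step 3: G0=0(const) G1=NOT G1=NOT 1=0 G2=G2&G1=0&1=0 -> 000
Step 4: G0=0(const) G1=NOT G1=NOT 0=1 G2=G2&G1=0&0=0 -> 010
Cycle of length 2 starting at step 2 -> no fixed point

Answer: cycle 2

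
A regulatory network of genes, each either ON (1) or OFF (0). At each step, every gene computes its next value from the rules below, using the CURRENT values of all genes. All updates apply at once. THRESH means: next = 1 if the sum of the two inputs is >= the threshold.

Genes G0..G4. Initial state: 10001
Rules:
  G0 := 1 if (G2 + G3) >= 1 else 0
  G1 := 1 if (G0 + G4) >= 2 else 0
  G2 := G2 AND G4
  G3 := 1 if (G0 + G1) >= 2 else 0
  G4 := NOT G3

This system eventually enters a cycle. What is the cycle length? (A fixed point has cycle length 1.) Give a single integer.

Step 0: 10001
Step 1: G0=(0+0>=1)=0 G1=(1+1>=2)=1 G2=G2&G4=0&1=0 G3=(1+0>=2)=0 G4=NOT G3=NOT 0=1 -> 01001
Step 2: G0=(0+0>=1)=0 G1=(0+1>=2)=0 G2=G2&G4=0&1=0 G3=(0+1>=2)=0 G4=NOT G3=NOT 0=1 -> 00001
Step 3: G0=(0+0>=1)=0 G1=(0+1>=2)=0 G2=G2&G4=0&1=0 G3=(0+0>=2)=0 G4=NOT G3=NOT 0=1 -> 00001
State from step 3 equals state from step 2 -> cycle length 1

Answer: 1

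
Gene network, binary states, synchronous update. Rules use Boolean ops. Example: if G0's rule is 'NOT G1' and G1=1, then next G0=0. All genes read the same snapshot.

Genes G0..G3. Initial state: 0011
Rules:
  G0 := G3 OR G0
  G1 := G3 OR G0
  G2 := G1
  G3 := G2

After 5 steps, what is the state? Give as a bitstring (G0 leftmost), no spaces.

Step 1: G0=G3|G0=1|0=1 G1=G3|G0=1|0=1 G2=G1=0 G3=G2=1 -> 1101
Step 2: G0=G3|G0=1|1=1 G1=G3|G0=1|1=1 G2=G1=1 G3=G2=0 -> 1110
Step 3: G0=G3|G0=0|1=1 G1=G3|G0=0|1=1 G2=G1=1 G3=G2=1 -> 1111
Step 4: G0=G3|G0=1|1=1 G1=G3|G0=1|1=1 G2=G1=1 G3=G2=1 -> 1111
Step 5: G0=G3|G0=1|1=1 G1=G3|G0=1|1=1 G2=G1=1 G3=G2=1 -> 1111

1111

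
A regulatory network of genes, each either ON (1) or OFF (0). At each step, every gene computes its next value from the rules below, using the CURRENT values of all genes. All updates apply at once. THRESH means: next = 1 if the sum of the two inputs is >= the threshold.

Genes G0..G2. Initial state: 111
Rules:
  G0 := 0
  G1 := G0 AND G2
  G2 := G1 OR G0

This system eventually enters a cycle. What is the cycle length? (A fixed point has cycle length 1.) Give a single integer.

Answer: 1

Derivation:
Step 0: 111
Step 1: G0=0(const) G1=G0&G2=1&1=1 G2=G1|G0=1|1=1 -> 011
Step 2: G0=0(const) G1=G0&G2=0&1=0 G2=G1|G0=1|0=1 -> 001
Step 3: G0=0(const) G1=G0&G2=0&1=0 G2=G1|G0=0|0=0 -> 000
Step 4: G0=0(const) G1=G0&G2=0&0=0 G2=G1|G0=0|0=0 -> 000
State from step 4 equals state from step 3 -> cycle length 1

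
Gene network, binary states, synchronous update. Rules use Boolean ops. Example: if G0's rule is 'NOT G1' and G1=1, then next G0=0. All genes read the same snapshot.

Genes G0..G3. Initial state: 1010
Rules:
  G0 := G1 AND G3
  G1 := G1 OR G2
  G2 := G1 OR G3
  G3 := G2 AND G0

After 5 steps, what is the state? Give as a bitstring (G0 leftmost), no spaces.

Step 1: G0=G1&G3=0&0=0 G1=G1|G2=0|1=1 G2=G1|G3=0|0=0 G3=G2&G0=1&1=1 -> 0101
Step 2: G0=G1&G3=1&1=1 G1=G1|G2=1|0=1 G2=G1|G3=1|1=1 G3=G2&G0=0&0=0 -> 1110
Step 3: G0=G1&G3=1&0=0 G1=G1|G2=1|1=1 G2=G1|G3=1|0=1 G3=G2&G0=1&1=1 -> 0111
Step 4: G0=G1&G3=1&1=1 G1=G1|G2=1|1=1 G2=G1|G3=1|1=1 G3=G2&G0=1&0=0 -> 1110
Step 5: G0=G1&G3=1&0=0 G1=G1|G2=1|1=1 G2=G1|G3=1|0=1 G3=G2&G0=1&1=1 -> 0111

0111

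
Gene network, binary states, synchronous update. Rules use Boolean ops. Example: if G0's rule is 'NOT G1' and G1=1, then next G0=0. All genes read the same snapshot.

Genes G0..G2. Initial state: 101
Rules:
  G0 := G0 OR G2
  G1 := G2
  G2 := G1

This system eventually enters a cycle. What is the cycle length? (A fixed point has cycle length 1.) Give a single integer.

Step 0: 101
Step 1: G0=G0|G2=1|1=1 G1=G2=1 G2=G1=0 -> 110
Step 2: G0=G0|G2=1|0=1 G1=G2=0 G2=G1=1 -> 101
State from step 2 equals state from step 0 -> cycle length 2

Answer: 2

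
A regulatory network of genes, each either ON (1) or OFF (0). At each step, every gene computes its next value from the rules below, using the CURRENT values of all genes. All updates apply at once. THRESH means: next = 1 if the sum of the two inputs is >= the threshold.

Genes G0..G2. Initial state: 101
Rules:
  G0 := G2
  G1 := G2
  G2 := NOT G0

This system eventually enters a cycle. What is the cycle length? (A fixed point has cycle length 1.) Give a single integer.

Step 0: 101
Step 1: G0=G2=1 G1=G2=1 G2=NOT G0=NOT 1=0 -> 110
Step 2: G0=G2=0 G1=G2=0 G2=NOT G0=NOT 1=0 -> 000
Step 3: G0=G2=0 G1=G2=0 G2=NOT G0=NOT 0=1 -> 001
Step 4: G0=G2=1 G1=G2=1 G2=NOT G0=NOT 0=1 -> 111
Step 5: G0=G2=1 G1=G2=1 G2=NOT G0=NOT 1=0 -> 110
State from step 5 equals state from step 1 -> cycle length 4

Answer: 4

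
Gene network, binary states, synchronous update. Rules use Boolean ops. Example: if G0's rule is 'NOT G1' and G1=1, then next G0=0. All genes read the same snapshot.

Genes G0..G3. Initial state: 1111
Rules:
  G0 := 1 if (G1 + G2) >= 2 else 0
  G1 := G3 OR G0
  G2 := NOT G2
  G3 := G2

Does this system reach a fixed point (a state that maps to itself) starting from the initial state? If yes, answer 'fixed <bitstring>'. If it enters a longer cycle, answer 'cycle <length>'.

Step 0: 1111
Step 1: G0=(1+1>=2)=1 G1=G3|G0=1|1=1 G2=NOT G2=NOT 1=0 G3=G2=1 -> 1101
Step 2: G0=(1+0>=2)=0 G1=G3|G0=1|1=1 G2=NOT G2=NOT 0=1 G3=G2=0 -> 0110
Step 3: G0=(1+1>=2)=1 G1=G3|G0=0|0=0 G2=NOT G2=NOT 1=0 G3=G2=1 -> 1001
Step 4: G0=(0+0>=2)=0 G1=G3|G0=1|1=1 G2=NOT G2=NOT 0=1 G3=G2=0 -> 0110
Cycle of length 2 starting at step 2 -> no fixed point

Answer: cycle 2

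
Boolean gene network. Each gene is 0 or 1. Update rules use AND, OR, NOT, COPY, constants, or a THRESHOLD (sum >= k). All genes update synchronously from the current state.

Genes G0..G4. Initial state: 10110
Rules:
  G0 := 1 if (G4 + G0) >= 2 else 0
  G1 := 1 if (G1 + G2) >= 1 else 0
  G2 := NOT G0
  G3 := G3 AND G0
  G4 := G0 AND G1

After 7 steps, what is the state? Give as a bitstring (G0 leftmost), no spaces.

Step 1: G0=(0+1>=2)=0 G1=(0+1>=1)=1 G2=NOT G0=NOT 1=0 G3=G3&G0=1&1=1 G4=G0&G1=1&0=0 -> 01010
Step 2: G0=(0+0>=2)=0 G1=(1+0>=1)=1 G2=NOT G0=NOT 0=1 G3=G3&G0=1&0=0 G4=G0&G1=0&1=0 -> 01100
Step 3: G0=(0+0>=2)=0 G1=(1+1>=1)=1 G2=NOT G0=NOT 0=1 G3=G3&G0=0&0=0 G4=G0&G1=0&1=0 -> 01100
Step 4: G0=(0+0>=2)=0 G1=(1+1>=1)=1 G2=NOT G0=NOT 0=1 G3=G3&G0=0&0=0 G4=G0&G1=0&1=0 -> 01100
Step 5: G0=(0+0>=2)=0 G1=(1+1>=1)=1 G2=NOT G0=NOT 0=1 G3=G3&G0=0&0=0 G4=G0&G1=0&1=0 -> 01100
Step 6: G0=(0+0>=2)=0 G1=(1+1>=1)=1 G2=NOT G0=NOT 0=1 G3=G3&G0=0&0=0 G4=G0&G1=0&1=0 -> 01100
Step 7: G0=(0+0>=2)=0 G1=(1+1>=1)=1 G2=NOT G0=NOT 0=1 G3=G3&G0=0&0=0 G4=G0&G1=0&1=0 -> 01100

01100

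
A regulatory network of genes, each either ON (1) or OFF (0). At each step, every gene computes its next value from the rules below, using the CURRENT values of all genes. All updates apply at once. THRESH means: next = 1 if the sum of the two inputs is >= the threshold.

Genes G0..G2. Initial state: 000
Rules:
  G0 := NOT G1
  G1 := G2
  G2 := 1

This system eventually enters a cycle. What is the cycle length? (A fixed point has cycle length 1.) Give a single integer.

Answer: 1

Derivation:
Step 0: 000
Step 1: G0=NOT G1=NOT 0=1 G1=G2=0 G2=1(const) -> 101
Step 2: G0=NOT G1=NOT 0=1 G1=G2=1 G2=1(const) -> 111
Step 3: G0=NOT G1=NOT 1=0 G1=G2=1 G2=1(const) -> 011
Step 4: G0=NOT G1=NOT 1=0 G1=G2=1 G2=1(const) -> 011
State from step 4 equals state from step 3 -> cycle length 1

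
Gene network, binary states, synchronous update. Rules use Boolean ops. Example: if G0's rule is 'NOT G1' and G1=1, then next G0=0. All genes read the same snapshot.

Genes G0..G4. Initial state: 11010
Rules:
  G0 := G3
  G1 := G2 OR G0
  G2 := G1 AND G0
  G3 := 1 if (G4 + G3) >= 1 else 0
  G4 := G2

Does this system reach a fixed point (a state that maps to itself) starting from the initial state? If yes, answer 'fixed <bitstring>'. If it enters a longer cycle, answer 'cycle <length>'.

Answer: fixed 11111

Derivation:
Step 0: 11010
Step 1: G0=G3=1 G1=G2|G0=0|1=1 G2=G1&G0=1&1=1 G3=(0+1>=1)=1 G4=G2=0 -> 11110
Step 2: G0=G3=1 G1=G2|G0=1|1=1 G2=G1&G0=1&1=1 G3=(0+1>=1)=1 G4=G2=1 -> 11111
Step 3: G0=G3=1 G1=G2|G0=1|1=1 G2=G1&G0=1&1=1 G3=(1+1>=1)=1 G4=G2=1 -> 11111
Fixed point reached at step 2: 11111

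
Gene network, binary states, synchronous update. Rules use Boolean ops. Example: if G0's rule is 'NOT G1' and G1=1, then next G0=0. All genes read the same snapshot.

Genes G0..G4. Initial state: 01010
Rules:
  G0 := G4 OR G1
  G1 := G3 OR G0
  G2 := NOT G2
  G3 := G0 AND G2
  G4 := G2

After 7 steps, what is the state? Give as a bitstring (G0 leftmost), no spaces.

Step 1: G0=G4|G1=0|1=1 G1=G3|G0=1|0=1 G2=NOT G2=NOT 0=1 G3=G0&G2=0&0=0 G4=G2=0 -> 11100
Step 2: G0=G4|G1=0|1=1 G1=G3|G0=0|1=1 G2=NOT G2=NOT 1=0 G3=G0&G2=1&1=1 G4=G2=1 -> 11011
Step 3: G0=G4|G1=1|1=1 G1=G3|G0=1|1=1 G2=NOT G2=NOT 0=1 G3=G0&G2=1&0=0 G4=G2=0 -> 11100
Step 4: G0=G4|G1=0|1=1 G1=G3|G0=0|1=1 G2=NOT G2=NOT 1=0 G3=G0&G2=1&1=1 G4=G2=1 -> 11011
Step 5: G0=G4|G1=1|1=1 G1=G3|G0=1|1=1 G2=NOT G2=NOT 0=1 G3=G0&G2=1&0=0 G4=G2=0 -> 11100
Step 6: G0=G4|G1=0|1=1 G1=G3|G0=0|1=1 G2=NOT G2=NOT 1=0 G3=G0&G2=1&1=1 G4=G2=1 -> 11011
Step 7: G0=G4|G1=1|1=1 G1=G3|G0=1|1=1 G2=NOT G2=NOT 0=1 G3=G0&G2=1&0=0 G4=G2=0 -> 11100

11100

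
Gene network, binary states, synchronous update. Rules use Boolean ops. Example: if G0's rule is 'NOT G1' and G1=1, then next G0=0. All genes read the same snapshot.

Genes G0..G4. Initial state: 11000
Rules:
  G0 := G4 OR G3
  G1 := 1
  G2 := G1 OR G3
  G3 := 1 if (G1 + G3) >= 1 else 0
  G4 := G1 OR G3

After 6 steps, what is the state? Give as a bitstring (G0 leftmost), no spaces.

Step 1: G0=G4|G3=0|0=0 G1=1(const) G2=G1|G3=1|0=1 G3=(1+0>=1)=1 G4=G1|G3=1|0=1 -> 01111
Step 2: G0=G4|G3=1|1=1 G1=1(const) G2=G1|G3=1|1=1 G3=(1+1>=1)=1 G4=G1|G3=1|1=1 -> 11111
Step 3: G0=G4|G3=1|1=1 G1=1(const) G2=G1|G3=1|1=1 G3=(1+1>=1)=1 G4=G1|G3=1|1=1 -> 11111
Step 4: G0=G4|G3=1|1=1 G1=1(const) G2=G1|G3=1|1=1 G3=(1+1>=1)=1 G4=G1|G3=1|1=1 -> 11111
Step 5: G0=G4|G3=1|1=1 G1=1(const) G2=G1|G3=1|1=1 G3=(1+1>=1)=1 G4=G1|G3=1|1=1 -> 11111
Step 6: G0=G4|G3=1|1=1 G1=1(const) G2=G1|G3=1|1=1 G3=(1+1>=1)=1 G4=G1|G3=1|1=1 -> 11111

11111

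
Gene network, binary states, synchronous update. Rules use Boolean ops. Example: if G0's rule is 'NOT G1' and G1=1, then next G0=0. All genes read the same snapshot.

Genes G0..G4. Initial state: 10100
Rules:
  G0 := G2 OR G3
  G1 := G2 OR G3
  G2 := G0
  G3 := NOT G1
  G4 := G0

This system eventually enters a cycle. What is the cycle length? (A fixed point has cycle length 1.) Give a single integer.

Answer: 1

Derivation:
Step 0: 10100
Step 1: G0=G2|G3=1|0=1 G1=G2|G3=1|0=1 G2=G0=1 G3=NOT G1=NOT 0=1 G4=G0=1 -> 11111
Step 2: G0=G2|G3=1|1=1 G1=G2|G3=1|1=1 G2=G0=1 G3=NOT G1=NOT 1=0 G4=G0=1 -> 11101
Step 3: G0=G2|G3=1|0=1 G1=G2|G3=1|0=1 G2=G0=1 G3=NOT G1=NOT 1=0 G4=G0=1 -> 11101
State from step 3 equals state from step 2 -> cycle length 1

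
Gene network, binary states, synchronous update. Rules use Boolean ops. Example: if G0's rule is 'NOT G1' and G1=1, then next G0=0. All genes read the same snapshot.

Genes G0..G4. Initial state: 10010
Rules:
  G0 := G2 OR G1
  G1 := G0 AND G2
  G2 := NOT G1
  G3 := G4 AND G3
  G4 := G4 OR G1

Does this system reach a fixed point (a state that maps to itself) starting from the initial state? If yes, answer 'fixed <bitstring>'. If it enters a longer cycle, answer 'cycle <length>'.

Step 0: 10010
Step 1: G0=G2|G1=0|0=0 G1=G0&G2=1&0=0 G2=NOT G1=NOT 0=1 G3=G4&G3=0&1=0 G4=G4|G1=0|0=0 -> 00100
Step 2: G0=G2|G1=1|0=1 G1=G0&G2=0&1=0 G2=NOT G1=NOT 0=1 G3=G4&G3=0&0=0 G4=G4|G1=0|0=0 -> 10100
Step 3: G0=G2|G1=1|0=1 G1=G0&G2=1&1=1 G2=NOT G1=NOT 0=1 G3=G4&G3=0&0=0 G4=G4|G1=0|0=0 -> 11100
Step 4: G0=G2|G1=1|1=1 G1=G0&G2=1&1=1 G2=NOT G1=NOT 1=0 G3=G4&G3=0&0=0 G4=G4|G1=0|1=1 -> 11001
Step 5: G0=G2|G1=0|1=1 G1=G0&G2=1&0=0 G2=NOT G1=NOT 1=0 G3=G4&G3=1&0=0 G4=G4|G1=1|1=1 -> 10001
Step 6: G0=G2|G1=0|0=0 G1=G0&G2=1&0=0 G2=NOT G1=NOT 0=1 G3=G4&G3=1&0=0 G4=G4|G1=1|0=1 -> 00101
Step 7: G0=G2|G1=1|0=1 G1=G0&G2=0&1=0 G2=NOT G1=NOT 0=1 G3=G4&G3=1&0=0 G4=G4|G1=1|0=1 -> 10101
Step 8: G0=G2|G1=1|0=1 G1=G0&G2=1&1=1 G2=NOT G1=NOT 0=1 G3=G4&G3=1&0=0 G4=G4|G1=1|0=1 -> 11101
Step 9: G0=G2|G1=1|1=1 G1=G0&G2=1&1=1 G2=NOT G1=NOT 1=0 G3=G4&G3=1&0=0 G4=G4|G1=1|1=1 -> 11001
Cycle of length 5 starting at step 4 -> no fixed point

Answer: cycle 5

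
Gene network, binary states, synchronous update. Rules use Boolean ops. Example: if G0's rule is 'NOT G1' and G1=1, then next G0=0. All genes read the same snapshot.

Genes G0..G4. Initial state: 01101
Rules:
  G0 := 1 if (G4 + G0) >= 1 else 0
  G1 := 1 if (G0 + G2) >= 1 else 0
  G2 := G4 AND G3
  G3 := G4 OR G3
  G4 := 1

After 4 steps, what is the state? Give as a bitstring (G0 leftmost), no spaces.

Step 1: G0=(1+0>=1)=1 G1=(0+1>=1)=1 G2=G4&G3=1&0=0 G3=G4|G3=1|0=1 G4=1(const) -> 11011
Step 2: G0=(1+1>=1)=1 G1=(1+0>=1)=1 G2=G4&G3=1&1=1 G3=G4|G3=1|1=1 G4=1(const) -> 11111
Step 3: G0=(1+1>=1)=1 G1=(1+1>=1)=1 G2=G4&G3=1&1=1 G3=G4|G3=1|1=1 G4=1(const) -> 11111
Step 4: G0=(1+1>=1)=1 G1=(1+1>=1)=1 G2=G4&G3=1&1=1 G3=G4|G3=1|1=1 G4=1(const) -> 11111

11111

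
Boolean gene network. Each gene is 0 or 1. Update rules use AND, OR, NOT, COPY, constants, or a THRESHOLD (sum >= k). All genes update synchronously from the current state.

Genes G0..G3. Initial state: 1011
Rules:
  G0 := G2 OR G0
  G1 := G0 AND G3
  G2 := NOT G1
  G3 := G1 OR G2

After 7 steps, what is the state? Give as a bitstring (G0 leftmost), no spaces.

Step 1: G0=G2|G0=1|1=1 G1=G0&G3=1&1=1 G2=NOT G1=NOT 0=1 G3=G1|G2=0|1=1 -> 1111
Step 2: G0=G2|G0=1|1=1 G1=G0&G3=1&1=1 G2=NOT G1=NOT 1=0 G3=G1|G2=1|1=1 -> 1101
Step 3: G0=G2|G0=0|1=1 G1=G0&G3=1&1=1 G2=NOT G1=NOT 1=0 G3=G1|G2=1|0=1 -> 1101
Step 4: G0=G2|G0=0|1=1 G1=G0&G3=1&1=1 G2=NOT G1=NOT 1=0 G3=G1|G2=1|0=1 -> 1101
Step 5: G0=G2|G0=0|1=1 G1=G0&G3=1&1=1 G2=NOT G1=NOT 1=0 G3=G1|G2=1|0=1 -> 1101
Step 6: G0=G2|G0=0|1=1 G1=G0&G3=1&1=1 G2=NOT G1=NOT 1=0 G3=G1|G2=1|0=1 -> 1101
Step 7: G0=G2|G0=0|1=1 G1=G0&G3=1&1=1 G2=NOT G1=NOT 1=0 G3=G1|G2=1|0=1 -> 1101

1101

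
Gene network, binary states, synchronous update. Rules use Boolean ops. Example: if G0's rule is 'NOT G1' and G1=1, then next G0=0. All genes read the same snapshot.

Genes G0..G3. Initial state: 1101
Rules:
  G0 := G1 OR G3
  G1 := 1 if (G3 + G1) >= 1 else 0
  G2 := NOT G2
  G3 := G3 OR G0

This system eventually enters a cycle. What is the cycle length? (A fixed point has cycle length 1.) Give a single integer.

Step 0: 1101
Step 1: G0=G1|G3=1|1=1 G1=(1+1>=1)=1 G2=NOT G2=NOT 0=1 G3=G3|G0=1|1=1 -> 1111
Step 2: G0=G1|G3=1|1=1 G1=(1+1>=1)=1 G2=NOT G2=NOT 1=0 G3=G3|G0=1|1=1 -> 1101
State from step 2 equals state from step 0 -> cycle length 2

Answer: 2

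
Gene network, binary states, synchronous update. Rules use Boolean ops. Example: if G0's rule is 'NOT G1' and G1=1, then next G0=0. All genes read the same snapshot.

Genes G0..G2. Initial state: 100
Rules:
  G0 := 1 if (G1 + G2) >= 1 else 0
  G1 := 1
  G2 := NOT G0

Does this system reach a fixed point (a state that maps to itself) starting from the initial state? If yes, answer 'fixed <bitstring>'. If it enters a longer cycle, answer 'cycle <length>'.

Step 0: 100
Step 1: G0=(0+0>=1)=0 G1=1(const) G2=NOT G0=NOT 1=0 -> 010
Step 2: G0=(1+0>=1)=1 G1=1(const) G2=NOT G0=NOT 0=1 -> 111
Step 3: G0=(1+1>=1)=1 G1=1(const) G2=NOT G0=NOT 1=0 -> 110
Step 4: G0=(1+0>=1)=1 G1=1(const) G2=NOT G0=NOT 1=0 -> 110
Fixed point reached at step 3: 110

Answer: fixed 110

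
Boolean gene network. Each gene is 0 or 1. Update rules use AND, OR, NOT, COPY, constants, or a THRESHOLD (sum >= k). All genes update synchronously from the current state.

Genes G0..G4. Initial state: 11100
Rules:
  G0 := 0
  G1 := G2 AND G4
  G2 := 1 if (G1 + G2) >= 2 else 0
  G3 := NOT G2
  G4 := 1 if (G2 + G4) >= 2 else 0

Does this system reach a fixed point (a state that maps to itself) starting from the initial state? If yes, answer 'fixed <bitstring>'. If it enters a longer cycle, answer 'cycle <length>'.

Step 0: 11100
Step 1: G0=0(const) G1=G2&G4=1&0=0 G2=(1+1>=2)=1 G3=NOT G2=NOT 1=0 G4=(1+0>=2)=0 -> 00100
Step 2: G0=0(const) G1=G2&G4=1&0=0 G2=(0+1>=2)=0 G3=NOT G2=NOT 1=0 G4=(1+0>=2)=0 -> 00000
Step 3: G0=0(const) G1=G2&G4=0&0=0 G2=(0+0>=2)=0 G3=NOT G2=NOT 0=1 G4=(0+0>=2)=0 -> 00010
Step 4: G0=0(const) G1=G2&G4=0&0=0 G2=(0+0>=2)=0 G3=NOT G2=NOT 0=1 G4=(0+0>=2)=0 -> 00010
Fixed point reached at step 3: 00010

Answer: fixed 00010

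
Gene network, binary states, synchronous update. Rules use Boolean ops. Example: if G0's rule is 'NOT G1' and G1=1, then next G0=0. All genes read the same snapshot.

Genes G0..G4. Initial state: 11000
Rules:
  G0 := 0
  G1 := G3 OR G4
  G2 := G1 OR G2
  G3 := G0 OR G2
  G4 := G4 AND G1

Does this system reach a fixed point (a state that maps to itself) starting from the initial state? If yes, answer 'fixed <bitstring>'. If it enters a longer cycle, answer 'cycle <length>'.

Answer: fixed 01110

Derivation:
Step 0: 11000
Step 1: G0=0(const) G1=G3|G4=0|0=0 G2=G1|G2=1|0=1 G3=G0|G2=1|0=1 G4=G4&G1=0&1=0 -> 00110
Step 2: G0=0(const) G1=G3|G4=1|0=1 G2=G1|G2=0|1=1 G3=G0|G2=0|1=1 G4=G4&G1=0&0=0 -> 01110
Step 3: G0=0(const) G1=G3|G4=1|0=1 G2=G1|G2=1|1=1 G3=G0|G2=0|1=1 G4=G4&G1=0&1=0 -> 01110
Fixed point reached at step 2: 01110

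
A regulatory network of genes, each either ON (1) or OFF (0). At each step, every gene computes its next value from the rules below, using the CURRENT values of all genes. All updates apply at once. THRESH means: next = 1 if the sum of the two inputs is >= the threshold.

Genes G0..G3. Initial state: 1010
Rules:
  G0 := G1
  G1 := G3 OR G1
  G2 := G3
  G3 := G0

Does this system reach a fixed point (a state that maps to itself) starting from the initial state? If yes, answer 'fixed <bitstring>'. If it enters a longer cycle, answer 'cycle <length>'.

Answer: fixed 1111

Derivation:
Step 0: 1010
Step 1: G0=G1=0 G1=G3|G1=0|0=0 G2=G3=0 G3=G0=1 -> 0001
Step 2: G0=G1=0 G1=G3|G1=1|0=1 G2=G3=1 G3=G0=0 -> 0110
Step 3: G0=G1=1 G1=G3|G1=0|1=1 G2=G3=0 G3=G0=0 -> 1100
Step 4: G0=G1=1 G1=G3|G1=0|1=1 G2=G3=0 G3=G0=1 -> 1101
Step 5: G0=G1=1 G1=G3|G1=1|1=1 G2=G3=1 G3=G0=1 -> 1111
Step 6: G0=G1=1 G1=G3|G1=1|1=1 G2=G3=1 G3=G0=1 -> 1111
Fixed point reached at step 5: 1111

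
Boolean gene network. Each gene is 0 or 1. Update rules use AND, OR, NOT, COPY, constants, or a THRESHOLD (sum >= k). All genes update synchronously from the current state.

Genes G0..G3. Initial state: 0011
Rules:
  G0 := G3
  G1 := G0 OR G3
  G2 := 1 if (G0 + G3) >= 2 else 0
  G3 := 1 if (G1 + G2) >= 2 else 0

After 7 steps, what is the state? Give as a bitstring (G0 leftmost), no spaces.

Step 1: G0=G3=1 G1=G0|G3=0|1=1 G2=(0+1>=2)=0 G3=(0+1>=2)=0 -> 1100
Step 2: G0=G3=0 G1=G0|G3=1|0=1 G2=(1+0>=2)=0 G3=(1+0>=2)=0 -> 0100
Step 3: G0=G3=0 G1=G0|G3=0|0=0 G2=(0+0>=2)=0 G3=(1+0>=2)=0 -> 0000
Step 4: G0=G3=0 G1=G0|G3=0|0=0 G2=(0+0>=2)=0 G3=(0+0>=2)=0 -> 0000
Step 5: G0=G3=0 G1=G0|G3=0|0=0 G2=(0+0>=2)=0 G3=(0+0>=2)=0 -> 0000
Step 6: G0=G3=0 G1=G0|G3=0|0=0 G2=(0+0>=2)=0 G3=(0+0>=2)=0 -> 0000
Step 7: G0=G3=0 G1=G0|G3=0|0=0 G2=(0+0>=2)=0 G3=(0+0>=2)=0 -> 0000

0000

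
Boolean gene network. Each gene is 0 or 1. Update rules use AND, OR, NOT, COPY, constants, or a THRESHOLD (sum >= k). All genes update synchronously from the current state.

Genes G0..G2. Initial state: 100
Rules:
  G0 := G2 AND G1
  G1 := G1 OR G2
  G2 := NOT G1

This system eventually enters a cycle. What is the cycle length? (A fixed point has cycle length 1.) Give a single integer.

Step 0: 100
Step 1: G0=G2&G1=0&0=0 G1=G1|G2=0|0=0 G2=NOT G1=NOT 0=1 -> 001
Step 2: G0=G2&G1=1&0=0 G1=G1|G2=0|1=1 G2=NOT G1=NOT 0=1 -> 011
Step 3: G0=G2&G1=1&1=1 G1=G1|G2=1|1=1 G2=NOT G1=NOT 1=0 -> 110
Step 4: G0=G2&G1=0&1=0 G1=G1|G2=1|0=1 G2=NOT G1=NOT 1=0 -> 010
Step 5: G0=G2&G1=0&1=0 G1=G1|G2=1|0=1 G2=NOT G1=NOT 1=0 -> 010
State from step 5 equals state from step 4 -> cycle length 1

Answer: 1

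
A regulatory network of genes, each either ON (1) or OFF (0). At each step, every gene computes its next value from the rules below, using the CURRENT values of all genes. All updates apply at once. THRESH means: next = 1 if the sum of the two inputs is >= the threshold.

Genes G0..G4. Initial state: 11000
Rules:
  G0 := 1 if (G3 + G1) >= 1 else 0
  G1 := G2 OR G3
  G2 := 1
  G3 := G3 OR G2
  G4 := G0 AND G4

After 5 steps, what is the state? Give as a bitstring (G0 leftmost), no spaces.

Step 1: G0=(0+1>=1)=1 G1=G2|G3=0|0=0 G2=1(const) G3=G3|G2=0|0=0 G4=G0&G4=1&0=0 -> 10100
Step 2: G0=(0+0>=1)=0 G1=G2|G3=1|0=1 G2=1(const) G3=G3|G2=0|1=1 G4=G0&G4=1&0=0 -> 01110
Step 3: G0=(1+1>=1)=1 G1=G2|G3=1|1=1 G2=1(const) G3=G3|G2=1|1=1 G4=G0&G4=0&0=0 -> 11110
Step 4: G0=(1+1>=1)=1 G1=G2|G3=1|1=1 G2=1(const) G3=G3|G2=1|1=1 G4=G0&G4=1&0=0 -> 11110
Step 5: G0=(1+1>=1)=1 G1=G2|G3=1|1=1 G2=1(const) G3=G3|G2=1|1=1 G4=G0&G4=1&0=0 -> 11110

11110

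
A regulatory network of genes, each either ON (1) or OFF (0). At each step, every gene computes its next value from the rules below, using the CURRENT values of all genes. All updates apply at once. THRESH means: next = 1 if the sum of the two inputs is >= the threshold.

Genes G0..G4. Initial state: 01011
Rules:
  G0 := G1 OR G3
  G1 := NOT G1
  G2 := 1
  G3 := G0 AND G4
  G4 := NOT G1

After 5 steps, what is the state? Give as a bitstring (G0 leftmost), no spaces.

Step 1: G0=G1|G3=1|1=1 G1=NOT G1=NOT 1=0 G2=1(const) G3=G0&G4=0&1=0 G4=NOT G1=NOT 1=0 -> 10100
Step 2: G0=G1|G3=0|0=0 G1=NOT G1=NOT 0=1 G2=1(const) G3=G0&G4=1&0=0 G4=NOT G1=NOT 0=1 -> 01101
Step 3: G0=G1|G3=1|0=1 G1=NOT G1=NOT 1=0 G2=1(const) G3=G0&G4=0&1=0 G4=NOT G1=NOT 1=0 -> 10100
Step 4: G0=G1|G3=0|0=0 G1=NOT G1=NOT 0=1 G2=1(const) G3=G0&G4=1&0=0 G4=NOT G1=NOT 0=1 -> 01101
Step 5: G0=G1|G3=1|0=1 G1=NOT G1=NOT 1=0 G2=1(const) G3=G0&G4=0&1=0 G4=NOT G1=NOT 1=0 -> 10100

10100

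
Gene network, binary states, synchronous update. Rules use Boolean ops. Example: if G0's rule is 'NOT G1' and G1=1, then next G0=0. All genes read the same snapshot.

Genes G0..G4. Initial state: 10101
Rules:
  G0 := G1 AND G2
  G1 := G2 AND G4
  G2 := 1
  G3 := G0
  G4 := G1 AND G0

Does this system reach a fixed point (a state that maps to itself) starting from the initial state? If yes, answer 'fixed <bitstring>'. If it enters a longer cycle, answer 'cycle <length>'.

Answer: fixed 00100

Derivation:
Step 0: 10101
Step 1: G0=G1&G2=0&1=0 G1=G2&G4=1&1=1 G2=1(const) G3=G0=1 G4=G1&G0=0&1=0 -> 01110
Step 2: G0=G1&G2=1&1=1 G1=G2&G4=1&0=0 G2=1(const) G3=G0=0 G4=G1&G0=1&0=0 -> 10100
Step 3: G0=G1&G2=0&1=0 G1=G2&G4=1&0=0 G2=1(const) G3=G0=1 G4=G1&G0=0&1=0 -> 00110
Step 4: G0=G1&G2=0&1=0 G1=G2&G4=1&0=0 G2=1(const) G3=G0=0 G4=G1&G0=0&0=0 -> 00100
Step 5: G0=G1&G2=0&1=0 G1=G2&G4=1&0=0 G2=1(const) G3=G0=0 G4=G1&G0=0&0=0 -> 00100
Fixed point reached at step 4: 00100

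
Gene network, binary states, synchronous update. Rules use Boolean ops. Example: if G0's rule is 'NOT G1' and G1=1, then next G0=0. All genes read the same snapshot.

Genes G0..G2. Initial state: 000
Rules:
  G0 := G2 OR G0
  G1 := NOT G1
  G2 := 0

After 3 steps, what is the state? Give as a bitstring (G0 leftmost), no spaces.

Step 1: G0=G2|G0=0|0=0 G1=NOT G1=NOT 0=1 G2=0(const) -> 010
Step 2: G0=G2|G0=0|0=0 G1=NOT G1=NOT 1=0 G2=0(const) -> 000
Step 3: G0=G2|G0=0|0=0 G1=NOT G1=NOT 0=1 G2=0(const) -> 010

010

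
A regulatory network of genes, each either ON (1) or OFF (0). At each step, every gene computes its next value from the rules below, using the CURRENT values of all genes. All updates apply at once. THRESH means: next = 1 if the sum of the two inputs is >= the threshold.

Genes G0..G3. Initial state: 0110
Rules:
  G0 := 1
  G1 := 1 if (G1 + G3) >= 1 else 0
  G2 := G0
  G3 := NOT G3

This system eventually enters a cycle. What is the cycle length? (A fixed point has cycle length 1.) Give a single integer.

Step 0: 0110
Step 1: G0=1(const) G1=(1+0>=1)=1 G2=G0=0 G3=NOT G3=NOT 0=1 -> 1101
Step 2: G0=1(const) G1=(1+1>=1)=1 G2=G0=1 G3=NOT G3=NOT 1=0 -> 1110
Step 3: G0=1(const) G1=(1+0>=1)=1 G2=G0=1 G3=NOT G3=NOT 0=1 -> 1111
Step 4: G0=1(const) G1=(1+1>=1)=1 G2=G0=1 G3=NOT G3=NOT 1=0 -> 1110
State from step 4 equals state from step 2 -> cycle length 2

Answer: 2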